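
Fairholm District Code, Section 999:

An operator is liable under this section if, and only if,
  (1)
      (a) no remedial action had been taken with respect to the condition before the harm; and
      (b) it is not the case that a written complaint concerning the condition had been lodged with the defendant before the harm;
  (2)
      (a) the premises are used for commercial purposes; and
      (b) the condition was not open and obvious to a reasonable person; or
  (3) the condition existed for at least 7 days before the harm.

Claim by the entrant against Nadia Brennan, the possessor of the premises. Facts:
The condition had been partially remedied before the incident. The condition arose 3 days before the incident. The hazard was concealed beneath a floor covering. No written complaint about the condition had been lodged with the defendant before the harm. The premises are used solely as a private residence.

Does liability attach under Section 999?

No — not liable.

(a) no remedial action — not met.
(b) not (complaint lodged) — met.
(1): F AND T → false.
(a) commercial use — fails.
(b) not open/obvious — holds.
(2): F AND T → false.
(3) condition ≥7 days old — fails.
So Overall is not satisfied (F OR F OR F).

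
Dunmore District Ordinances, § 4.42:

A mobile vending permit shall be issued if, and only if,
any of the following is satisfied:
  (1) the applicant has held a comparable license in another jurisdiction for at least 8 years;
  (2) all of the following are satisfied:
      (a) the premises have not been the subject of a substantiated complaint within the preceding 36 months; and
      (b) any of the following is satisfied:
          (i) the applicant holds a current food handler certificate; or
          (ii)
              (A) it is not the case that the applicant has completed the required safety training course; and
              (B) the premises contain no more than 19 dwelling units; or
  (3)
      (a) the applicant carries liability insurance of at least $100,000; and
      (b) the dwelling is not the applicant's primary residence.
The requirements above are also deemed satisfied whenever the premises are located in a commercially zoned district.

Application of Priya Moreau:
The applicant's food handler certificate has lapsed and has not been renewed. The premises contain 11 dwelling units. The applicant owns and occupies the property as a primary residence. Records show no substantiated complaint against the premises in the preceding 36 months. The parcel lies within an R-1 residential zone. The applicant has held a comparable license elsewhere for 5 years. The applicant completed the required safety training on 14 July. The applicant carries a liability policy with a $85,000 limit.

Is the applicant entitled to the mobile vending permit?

No — denied.

(1) prior license ≥ 8 yr — fails.
(a) no complaint in 36 mo. — met.
(i) food handler cert. — not met.
(A) not (safety training) — fails.
(B) ≤ 19 units — holds.
(ii) = F AND T = false.
(b): F OR F → false.
So (2) is not satisfied (T AND F).
(a) insurance ≥ $100,000 — not satisfied.
(b) not (primary residence) — fails.
So (3) is not satisfied (F AND F).
Overall = F OR F OR F = false.
Exception (commercially zoned) — not satisfied.
Result: main false OR exception false → false.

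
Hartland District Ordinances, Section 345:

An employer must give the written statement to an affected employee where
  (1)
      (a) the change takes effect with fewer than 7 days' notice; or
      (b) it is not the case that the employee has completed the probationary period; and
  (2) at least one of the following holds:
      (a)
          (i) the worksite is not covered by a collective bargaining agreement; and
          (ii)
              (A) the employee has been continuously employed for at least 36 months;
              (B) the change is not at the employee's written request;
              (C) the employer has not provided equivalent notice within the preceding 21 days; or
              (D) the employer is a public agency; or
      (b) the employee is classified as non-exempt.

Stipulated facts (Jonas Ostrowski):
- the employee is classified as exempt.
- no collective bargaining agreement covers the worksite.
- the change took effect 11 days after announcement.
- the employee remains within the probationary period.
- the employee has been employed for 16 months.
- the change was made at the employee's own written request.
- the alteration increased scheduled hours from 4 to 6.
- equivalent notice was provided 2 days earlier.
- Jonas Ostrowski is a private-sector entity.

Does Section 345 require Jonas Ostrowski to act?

(a) < 7 days' notice — not met.
(b) not (past probation) — holds.
So (1) is satisfied (F OR T).
(i) no CBA — holds.
(A) tenure ≥ 36 mo. — not met.
(B) not employee-requested — not satisfied.
(C) no recent notice — fails.
(D) public agency — not satisfied.
(ii) = F OR F OR F OR F = false.
So (a) is not satisfied (T AND F).
(b) non-exempt — not satisfied.
(2): F OR F → false.
So Overall is not satisfied (T AND F).

No — not required.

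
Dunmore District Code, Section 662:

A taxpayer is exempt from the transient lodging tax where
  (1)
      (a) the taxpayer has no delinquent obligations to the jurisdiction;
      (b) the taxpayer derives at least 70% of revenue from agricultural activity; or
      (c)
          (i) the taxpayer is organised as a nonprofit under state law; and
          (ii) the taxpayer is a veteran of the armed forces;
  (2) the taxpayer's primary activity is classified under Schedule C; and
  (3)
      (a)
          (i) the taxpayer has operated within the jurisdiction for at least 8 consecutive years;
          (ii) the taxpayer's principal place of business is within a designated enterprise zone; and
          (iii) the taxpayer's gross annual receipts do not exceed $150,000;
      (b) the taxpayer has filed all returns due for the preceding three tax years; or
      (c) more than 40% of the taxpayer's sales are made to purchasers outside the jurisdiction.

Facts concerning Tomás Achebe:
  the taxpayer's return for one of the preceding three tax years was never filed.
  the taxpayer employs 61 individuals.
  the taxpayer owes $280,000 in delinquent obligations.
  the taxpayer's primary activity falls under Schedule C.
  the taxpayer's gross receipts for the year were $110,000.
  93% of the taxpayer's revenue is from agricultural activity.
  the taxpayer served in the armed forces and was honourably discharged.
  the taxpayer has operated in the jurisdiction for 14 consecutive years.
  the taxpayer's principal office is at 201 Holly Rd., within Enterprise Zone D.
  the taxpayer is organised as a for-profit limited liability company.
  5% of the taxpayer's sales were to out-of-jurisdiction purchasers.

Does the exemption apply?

Yes — exempt.

(a) no delinquency — not met.
(b) ≥70% agricultural — holds.
(i) nonprofit — not met.
(ii) veteran — holds.
(c): F AND T → false.
(1): F OR T OR F → true.
(2) Schedule C activity — satisfied.
(i) ≥ 8 yrs in jurisdiction — met.
(ii) in enterprise zone — satisfied.
(iii) receipts ≤ $150,000 — met.
(a) = T AND T AND T = true.
(b) returns current — not satisfied.
(c) >40% out-of-jur. sales — fails.
(3) = T OR F OR F = true.
Overall = T AND T AND T = true.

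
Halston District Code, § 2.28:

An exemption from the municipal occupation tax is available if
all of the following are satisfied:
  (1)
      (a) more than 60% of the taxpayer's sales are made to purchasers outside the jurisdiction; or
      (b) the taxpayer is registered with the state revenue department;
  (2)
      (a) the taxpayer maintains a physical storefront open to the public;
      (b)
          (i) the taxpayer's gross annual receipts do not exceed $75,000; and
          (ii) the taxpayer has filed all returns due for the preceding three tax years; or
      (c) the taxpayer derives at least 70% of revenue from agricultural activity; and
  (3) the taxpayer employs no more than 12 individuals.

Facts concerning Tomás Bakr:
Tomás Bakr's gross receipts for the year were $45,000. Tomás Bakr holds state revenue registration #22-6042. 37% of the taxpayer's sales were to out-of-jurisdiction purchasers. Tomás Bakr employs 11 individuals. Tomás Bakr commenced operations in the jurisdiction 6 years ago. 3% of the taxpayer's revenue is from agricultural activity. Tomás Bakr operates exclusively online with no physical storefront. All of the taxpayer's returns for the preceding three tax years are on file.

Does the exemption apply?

Yes — exempt.

(a) >60% out-of-jur. sales — fails.
(b) state-registered — satisfied.
(1): F OR T → true.
(a) has storefront — not met.
(i) receipts ≤ $75,000 — holds.
(ii) returns current — satisfied.
(b) = T AND T = true.
(c) ≥70% agricultural — fails.
(2) = F OR T OR F = true.
(3) ≤ 12 employees — holds.
Overall = T AND T AND T = true.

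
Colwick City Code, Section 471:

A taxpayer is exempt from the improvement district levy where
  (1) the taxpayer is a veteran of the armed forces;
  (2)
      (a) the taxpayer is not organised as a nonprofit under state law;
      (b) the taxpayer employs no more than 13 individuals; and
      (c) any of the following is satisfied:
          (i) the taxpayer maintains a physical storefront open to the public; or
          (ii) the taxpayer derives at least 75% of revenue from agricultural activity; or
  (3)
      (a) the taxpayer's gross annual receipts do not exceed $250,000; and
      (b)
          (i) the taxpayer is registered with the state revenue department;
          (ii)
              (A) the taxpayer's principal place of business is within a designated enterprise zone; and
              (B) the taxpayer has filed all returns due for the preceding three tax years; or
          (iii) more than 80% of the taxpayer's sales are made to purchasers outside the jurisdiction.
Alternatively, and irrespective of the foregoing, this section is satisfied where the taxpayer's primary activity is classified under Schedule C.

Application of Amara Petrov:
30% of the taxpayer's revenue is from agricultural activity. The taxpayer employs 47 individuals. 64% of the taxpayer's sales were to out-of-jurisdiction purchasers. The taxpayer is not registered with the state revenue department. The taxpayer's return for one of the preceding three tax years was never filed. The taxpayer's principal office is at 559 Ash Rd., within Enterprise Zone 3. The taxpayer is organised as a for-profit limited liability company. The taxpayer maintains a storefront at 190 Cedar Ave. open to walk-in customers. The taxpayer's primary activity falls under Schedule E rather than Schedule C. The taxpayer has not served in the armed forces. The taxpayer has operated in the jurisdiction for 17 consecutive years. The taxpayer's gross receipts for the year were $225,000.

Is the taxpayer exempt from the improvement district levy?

(1) veteran — not met.
(a) not (nonprofit) — satisfied.
(b) ≤ 13 employees — not satisfied.
(i) has storefront — met.
(ii) ≥75% agricultural — not met.
(c) = T OR F = true.
So (2) is not satisfied (T AND F AND T).
(a) receipts ≤ $250,000 — met.
(i) state-registered — fails.
(A) in enterprise zone — satisfied.
(B) returns current — not satisfied.
(ii): T AND F → false.
(iii) >80% out-of-jur. sales — fails.
(b) = F OR F OR F = false.
So (3) is not satisfied (T AND F).
So Overall is not satisfied (F OR F OR F).
Exception (Schedule C activity) — not satisfied.
Result: main false OR exception false → false.

No — not exempt.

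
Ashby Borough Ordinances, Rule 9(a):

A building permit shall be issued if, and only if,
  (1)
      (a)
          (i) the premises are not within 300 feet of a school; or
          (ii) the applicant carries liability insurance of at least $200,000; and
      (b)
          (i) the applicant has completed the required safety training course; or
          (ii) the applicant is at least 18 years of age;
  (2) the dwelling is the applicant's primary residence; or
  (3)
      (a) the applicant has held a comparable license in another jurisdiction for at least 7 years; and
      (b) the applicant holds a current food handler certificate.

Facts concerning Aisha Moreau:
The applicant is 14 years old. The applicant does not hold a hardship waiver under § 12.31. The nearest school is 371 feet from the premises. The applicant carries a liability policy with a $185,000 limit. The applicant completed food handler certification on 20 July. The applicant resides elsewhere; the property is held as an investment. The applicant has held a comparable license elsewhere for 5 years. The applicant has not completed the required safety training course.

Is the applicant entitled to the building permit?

No — denied.

(i) ≥300 ft from school — met.
(ii) insurance ≥ $200,000 — not satisfied.
(a) = T OR F = true.
(i) safety training — not met.
(ii) age ≥ 18 — fails.
So (b) is not satisfied (F OR F).
So (1) is not satisfied (T AND F).
(2) primary residence — not met.
(a) prior license ≥ 7 yr — fails.
(b) food handler cert. — holds.
(3) = F AND T = false.
Overall: F OR F OR F → false.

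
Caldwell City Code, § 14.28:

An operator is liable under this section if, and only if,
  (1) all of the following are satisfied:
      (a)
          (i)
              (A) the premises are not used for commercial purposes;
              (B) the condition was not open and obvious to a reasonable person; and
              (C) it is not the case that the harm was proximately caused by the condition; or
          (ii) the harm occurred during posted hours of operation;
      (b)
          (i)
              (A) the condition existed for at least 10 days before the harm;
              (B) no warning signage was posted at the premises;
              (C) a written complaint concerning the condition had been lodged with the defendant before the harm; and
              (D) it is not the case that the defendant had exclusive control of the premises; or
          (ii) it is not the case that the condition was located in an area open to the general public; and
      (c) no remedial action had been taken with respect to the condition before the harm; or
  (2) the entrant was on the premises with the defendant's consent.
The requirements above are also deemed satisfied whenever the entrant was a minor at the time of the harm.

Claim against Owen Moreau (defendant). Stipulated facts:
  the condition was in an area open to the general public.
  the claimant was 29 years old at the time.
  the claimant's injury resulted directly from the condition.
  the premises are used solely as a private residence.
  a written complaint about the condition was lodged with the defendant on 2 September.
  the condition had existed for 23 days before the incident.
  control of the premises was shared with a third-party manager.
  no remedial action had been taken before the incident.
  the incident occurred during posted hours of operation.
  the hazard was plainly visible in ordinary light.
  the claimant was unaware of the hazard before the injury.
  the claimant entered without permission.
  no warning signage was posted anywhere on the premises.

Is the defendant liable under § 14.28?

(A) not (commercial use) — holds.
(B) not open/obvious — not met.
(C) not (proximate cause) — not satisfied.
So (i) is not satisfied (T AND F AND F).
(ii) during posted hours — satisfied.
(a): F OR T → true.
(A) condition ≥10 days old — satisfied.
(B) no signage posted — holds.
(C) complaint lodged — holds.
(D) not (exclusive control) — holds.
(i) = T AND T AND T AND T = true.
(ii) not (public area) — not satisfied.
(b) = T OR F = true.
(c) no remedial action — holds.
(1) = T AND T AND T = true.
(2) consent to enter — not satisfied.
So Overall is satisfied (T OR F).
Exception (entrant a minor) — not satisfied.
Result: main true OR exception false → true.

Yes — liable.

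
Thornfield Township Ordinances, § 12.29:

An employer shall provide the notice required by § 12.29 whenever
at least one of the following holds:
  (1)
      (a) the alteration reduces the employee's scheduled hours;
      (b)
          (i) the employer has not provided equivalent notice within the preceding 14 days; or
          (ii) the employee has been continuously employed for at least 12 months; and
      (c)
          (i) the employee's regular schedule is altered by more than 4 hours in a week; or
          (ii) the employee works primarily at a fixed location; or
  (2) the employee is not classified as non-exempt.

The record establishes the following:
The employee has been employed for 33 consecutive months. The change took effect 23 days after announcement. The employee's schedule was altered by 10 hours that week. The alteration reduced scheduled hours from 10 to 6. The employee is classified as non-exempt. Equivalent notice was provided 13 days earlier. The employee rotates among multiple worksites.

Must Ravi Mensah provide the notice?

(a) hours reduced — met.
(i) no recent notice — not met.
(ii) tenure ≥ 12 mo. — met.
(b): F OR T → true.
(i) schedule shift > 4h — met.
(ii) fixed location — not met.
(c): T OR F → true.
So (1) is satisfied (T AND T AND T).
(2) not (non-exempt) — fails.
So Overall is satisfied (T OR F).

Yes — required.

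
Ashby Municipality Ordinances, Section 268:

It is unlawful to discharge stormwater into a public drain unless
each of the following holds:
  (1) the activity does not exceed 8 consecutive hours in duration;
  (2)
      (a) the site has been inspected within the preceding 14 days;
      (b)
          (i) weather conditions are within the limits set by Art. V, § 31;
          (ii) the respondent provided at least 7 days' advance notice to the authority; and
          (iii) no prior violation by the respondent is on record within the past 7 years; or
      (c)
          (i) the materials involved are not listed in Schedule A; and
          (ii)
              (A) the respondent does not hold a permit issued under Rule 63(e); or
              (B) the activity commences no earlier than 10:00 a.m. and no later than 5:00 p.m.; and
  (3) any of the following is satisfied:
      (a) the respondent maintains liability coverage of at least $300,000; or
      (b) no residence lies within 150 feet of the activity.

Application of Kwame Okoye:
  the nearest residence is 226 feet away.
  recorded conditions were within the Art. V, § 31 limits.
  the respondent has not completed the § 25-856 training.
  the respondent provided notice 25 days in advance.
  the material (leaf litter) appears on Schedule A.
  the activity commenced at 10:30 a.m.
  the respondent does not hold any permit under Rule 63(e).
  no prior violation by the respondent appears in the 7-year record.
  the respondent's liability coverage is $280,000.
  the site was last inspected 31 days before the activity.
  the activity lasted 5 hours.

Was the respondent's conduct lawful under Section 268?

(1) ≤ 8 hrs duration — met.
(a) site inspected — not met.
(i) weather ok — holds.
(ii) ≥7 days' notice — satisfied.
(iii) no prior violation — holds.
(b) = T AND T AND T = true.
(i) not (Schedule A material) — fails.
(A) not (holds permit) — satisfied.
(B) start within hours — satisfied.
So (ii) is satisfied (T OR T).
(c) = F AND T = false.
(2) = F OR T OR F = true.
(a) coverage ≥ $300,000 — not satisfied.
(b) no residence in 150 ft — satisfied.
So (3) is satisfied (F OR T).
Overall: T AND T AND T → true.

Yes — lawful.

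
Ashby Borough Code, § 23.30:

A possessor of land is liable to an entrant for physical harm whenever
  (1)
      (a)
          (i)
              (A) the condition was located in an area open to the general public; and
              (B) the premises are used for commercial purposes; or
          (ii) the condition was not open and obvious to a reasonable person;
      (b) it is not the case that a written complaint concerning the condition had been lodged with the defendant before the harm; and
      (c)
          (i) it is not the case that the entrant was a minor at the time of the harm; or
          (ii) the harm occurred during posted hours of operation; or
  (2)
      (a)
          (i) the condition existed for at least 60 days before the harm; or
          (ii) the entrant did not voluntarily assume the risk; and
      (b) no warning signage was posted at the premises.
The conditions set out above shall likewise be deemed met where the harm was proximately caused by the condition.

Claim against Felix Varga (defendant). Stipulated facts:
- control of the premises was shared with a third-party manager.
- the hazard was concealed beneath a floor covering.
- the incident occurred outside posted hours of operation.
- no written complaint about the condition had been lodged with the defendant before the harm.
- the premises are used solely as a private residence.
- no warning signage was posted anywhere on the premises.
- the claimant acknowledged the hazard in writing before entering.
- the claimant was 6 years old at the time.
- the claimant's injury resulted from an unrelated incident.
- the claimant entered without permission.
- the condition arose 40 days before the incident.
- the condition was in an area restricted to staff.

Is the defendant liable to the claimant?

(A) public area — not satisfied.
(B) commercial use — not satisfied.
(i) = F AND F = false.
(ii) not open/obvious — holds.
So (a) is satisfied (F OR T).
(b) not (complaint lodged) — met.
(i) not (entrant a minor) — fails.
(ii) during posted hours — fails.
So (c) is not satisfied (F OR F).
So (1) is not satisfied (T AND T AND F).
(i) condition ≥60 days old — fails.
(ii) no assumed risk — fails.
So (a) is not satisfied (F OR F).
(b) no signage posted — met.
(2): F AND T → false.
So Overall is not satisfied (F OR F).
Exception (proximate cause) — not satisfied.
Result: main false OR exception false → false.

No — not liable.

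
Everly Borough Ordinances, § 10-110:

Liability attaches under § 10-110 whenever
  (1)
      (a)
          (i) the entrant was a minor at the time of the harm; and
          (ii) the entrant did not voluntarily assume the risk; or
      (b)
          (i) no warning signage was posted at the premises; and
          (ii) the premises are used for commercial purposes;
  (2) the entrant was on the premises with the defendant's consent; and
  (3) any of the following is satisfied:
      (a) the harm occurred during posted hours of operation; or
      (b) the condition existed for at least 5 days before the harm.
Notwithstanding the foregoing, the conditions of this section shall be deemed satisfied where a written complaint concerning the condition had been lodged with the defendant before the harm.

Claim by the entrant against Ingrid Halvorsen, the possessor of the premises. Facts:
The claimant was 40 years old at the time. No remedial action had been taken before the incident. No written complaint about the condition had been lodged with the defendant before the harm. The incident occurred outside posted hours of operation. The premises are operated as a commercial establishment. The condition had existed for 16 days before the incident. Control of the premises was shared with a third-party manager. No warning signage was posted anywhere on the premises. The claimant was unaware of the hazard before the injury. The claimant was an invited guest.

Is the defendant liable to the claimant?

Yes — liable.

(i) entrant a minor — fails.
(ii) no assumed risk — met.
(a) = F AND T = false.
(i) no signage posted — holds.
(ii) commercial use — satisfied.
(b): T AND T → true.
So (1) is satisfied (F OR T).
(2) consent to enter — met.
(a) during posted hours — fails.
(b) condition ≥5 days old — met.
So (3) is satisfied (F OR T).
Overall = T AND T AND T = true.
Exception (complaint lodged) — not satisfied.
Result: main true OR exception false → true.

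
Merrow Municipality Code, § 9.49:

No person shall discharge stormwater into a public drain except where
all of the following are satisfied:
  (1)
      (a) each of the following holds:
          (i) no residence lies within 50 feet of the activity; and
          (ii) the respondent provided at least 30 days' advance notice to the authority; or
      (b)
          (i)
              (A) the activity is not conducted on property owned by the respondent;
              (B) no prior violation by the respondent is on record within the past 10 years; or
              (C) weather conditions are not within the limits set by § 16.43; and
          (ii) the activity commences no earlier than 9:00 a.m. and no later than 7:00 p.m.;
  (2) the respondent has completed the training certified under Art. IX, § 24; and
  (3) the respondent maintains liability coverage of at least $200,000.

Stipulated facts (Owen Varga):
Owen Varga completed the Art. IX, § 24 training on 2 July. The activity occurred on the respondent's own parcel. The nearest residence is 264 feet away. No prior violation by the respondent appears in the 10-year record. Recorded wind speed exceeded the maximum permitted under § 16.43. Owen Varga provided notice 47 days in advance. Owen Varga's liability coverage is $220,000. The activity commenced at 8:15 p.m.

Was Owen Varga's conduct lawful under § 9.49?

(i) no residence in 50 ft — satisfied.
(ii) ≥30 days' notice — met.
(a): T AND T → true.
(A) not (own property) — not satisfied.
(B) no prior violation — met.
(C) not (weather ok) — satisfied.
(i) = F OR T OR T = true.
(ii) start within hours — not satisfied.
(b) = T AND F = false.
(1): T OR F → true.
(2) training certified — met.
(3) coverage ≥ $200,000 — met.
So Overall is satisfied (T AND T AND T).

Yes — lawful.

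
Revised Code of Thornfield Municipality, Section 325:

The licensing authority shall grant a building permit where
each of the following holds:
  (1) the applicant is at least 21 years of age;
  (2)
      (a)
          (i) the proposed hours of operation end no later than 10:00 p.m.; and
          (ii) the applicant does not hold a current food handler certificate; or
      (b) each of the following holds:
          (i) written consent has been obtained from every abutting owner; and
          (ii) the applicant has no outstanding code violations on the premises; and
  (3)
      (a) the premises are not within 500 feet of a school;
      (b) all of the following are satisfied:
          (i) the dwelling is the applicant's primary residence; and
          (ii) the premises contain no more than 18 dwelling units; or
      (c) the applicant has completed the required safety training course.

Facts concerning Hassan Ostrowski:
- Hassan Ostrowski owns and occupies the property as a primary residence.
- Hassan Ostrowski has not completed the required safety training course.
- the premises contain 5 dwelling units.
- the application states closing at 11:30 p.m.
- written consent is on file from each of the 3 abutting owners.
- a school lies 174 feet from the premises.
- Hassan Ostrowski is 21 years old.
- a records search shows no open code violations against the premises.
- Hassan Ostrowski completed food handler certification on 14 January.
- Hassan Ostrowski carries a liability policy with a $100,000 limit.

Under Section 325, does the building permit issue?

(1) age ≥ 21 — satisfied.
(i) closes by 10 p.m. — not satisfied.
(ii) not (food handler cert.) — not met.
So (a) is not satisfied (F AND F).
(i) all abutters consent — satisfied.
(ii) no code violations — met.
(b): T AND T → true.
(2): F OR T → true.
(a) ≥500 ft from school — fails.
(i) primary residence — satisfied.
(ii) ≤ 18 units — holds.
(b) = T AND T = true.
(c) safety training — not satisfied.
(3) = F OR T OR F = true.
Overall = T AND T AND T = true.

Yes — granted.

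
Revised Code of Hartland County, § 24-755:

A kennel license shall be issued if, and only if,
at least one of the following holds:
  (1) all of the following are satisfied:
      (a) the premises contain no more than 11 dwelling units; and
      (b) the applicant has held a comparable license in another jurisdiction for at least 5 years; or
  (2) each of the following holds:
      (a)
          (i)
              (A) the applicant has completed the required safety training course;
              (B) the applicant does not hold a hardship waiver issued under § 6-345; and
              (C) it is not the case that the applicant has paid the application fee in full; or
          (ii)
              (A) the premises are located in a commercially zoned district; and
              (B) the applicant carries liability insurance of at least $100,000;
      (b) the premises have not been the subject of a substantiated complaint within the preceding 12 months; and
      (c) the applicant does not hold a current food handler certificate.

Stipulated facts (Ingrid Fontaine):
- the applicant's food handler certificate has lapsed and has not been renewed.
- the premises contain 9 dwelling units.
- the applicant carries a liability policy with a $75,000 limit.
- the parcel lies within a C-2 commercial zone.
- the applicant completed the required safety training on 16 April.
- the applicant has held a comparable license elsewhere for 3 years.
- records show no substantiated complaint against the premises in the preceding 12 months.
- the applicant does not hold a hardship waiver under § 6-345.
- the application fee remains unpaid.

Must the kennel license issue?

Yes — granted.

(a) ≤ 11 units — holds.
(b) prior license ≥ 5 yr — fails.
(1): T AND F → false.
(A) safety training — satisfied.
(B) not (hardship waiver) — holds.
(C) not (fee paid) — holds.
(i) = T AND T AND T = true.
(A) commercially zoned — holds.
(B) insurance ≥ $100,000 — not met.
So (ii) is not satisfied (T AND F).
(a): T OR F → true.
(b) no complaint in 12 mo. — satisfied.
(c) not (food handler cert.) — met.
So (2) is satisfied (T AND T AND T).
So Overall is satisfied (F OR T).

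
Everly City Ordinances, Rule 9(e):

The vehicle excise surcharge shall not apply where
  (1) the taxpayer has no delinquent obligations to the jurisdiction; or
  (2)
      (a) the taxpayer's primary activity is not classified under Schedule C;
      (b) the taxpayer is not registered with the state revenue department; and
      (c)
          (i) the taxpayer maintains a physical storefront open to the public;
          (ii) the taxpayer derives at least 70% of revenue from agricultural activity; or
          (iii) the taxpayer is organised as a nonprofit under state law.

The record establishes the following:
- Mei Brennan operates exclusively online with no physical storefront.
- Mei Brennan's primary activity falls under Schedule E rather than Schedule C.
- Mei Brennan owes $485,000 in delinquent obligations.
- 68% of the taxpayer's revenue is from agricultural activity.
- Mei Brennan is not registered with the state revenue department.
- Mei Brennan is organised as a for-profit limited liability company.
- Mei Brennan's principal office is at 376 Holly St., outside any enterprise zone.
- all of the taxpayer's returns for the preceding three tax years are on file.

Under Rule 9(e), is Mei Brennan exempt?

No — not exempt.

(1) no delinquency — fails.
(a) not (Schedule C activity) — satisfied.
(b) not (state-registered) — satisfied.
(i) has storefront — not satisfied.
(ii) ≥70% agricultural — not met.
(iii) nonprofit — not met.
(c): F OR F OR F → false.
So (2) is not satisfied (T AND T AND F).
Overall = F OR F = false.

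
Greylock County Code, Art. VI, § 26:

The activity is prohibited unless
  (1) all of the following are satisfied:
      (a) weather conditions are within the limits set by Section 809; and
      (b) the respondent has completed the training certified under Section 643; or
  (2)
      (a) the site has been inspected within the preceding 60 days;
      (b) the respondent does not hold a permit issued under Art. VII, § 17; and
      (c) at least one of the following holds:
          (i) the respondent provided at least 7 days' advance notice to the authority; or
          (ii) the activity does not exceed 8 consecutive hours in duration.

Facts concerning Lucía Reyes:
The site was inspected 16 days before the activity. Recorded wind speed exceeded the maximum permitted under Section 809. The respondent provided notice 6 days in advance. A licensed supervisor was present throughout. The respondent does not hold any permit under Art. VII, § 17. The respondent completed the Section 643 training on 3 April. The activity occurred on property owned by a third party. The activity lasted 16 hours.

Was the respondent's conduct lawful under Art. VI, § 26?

(a) weather ok — not met.
(b) training certified — satisfied.
(1): F AND T → false.
(a) site inspected — satisfied.
(b) not (holds permit) — met.
(i) ≥7 days' notice — not met.
(ii) ≤ 8 hrs duration — not met.
So (c) is not satisfied (F OR F).
(2): T AND T AND F → false.
Overall = F OR F = false.

No — unlawful.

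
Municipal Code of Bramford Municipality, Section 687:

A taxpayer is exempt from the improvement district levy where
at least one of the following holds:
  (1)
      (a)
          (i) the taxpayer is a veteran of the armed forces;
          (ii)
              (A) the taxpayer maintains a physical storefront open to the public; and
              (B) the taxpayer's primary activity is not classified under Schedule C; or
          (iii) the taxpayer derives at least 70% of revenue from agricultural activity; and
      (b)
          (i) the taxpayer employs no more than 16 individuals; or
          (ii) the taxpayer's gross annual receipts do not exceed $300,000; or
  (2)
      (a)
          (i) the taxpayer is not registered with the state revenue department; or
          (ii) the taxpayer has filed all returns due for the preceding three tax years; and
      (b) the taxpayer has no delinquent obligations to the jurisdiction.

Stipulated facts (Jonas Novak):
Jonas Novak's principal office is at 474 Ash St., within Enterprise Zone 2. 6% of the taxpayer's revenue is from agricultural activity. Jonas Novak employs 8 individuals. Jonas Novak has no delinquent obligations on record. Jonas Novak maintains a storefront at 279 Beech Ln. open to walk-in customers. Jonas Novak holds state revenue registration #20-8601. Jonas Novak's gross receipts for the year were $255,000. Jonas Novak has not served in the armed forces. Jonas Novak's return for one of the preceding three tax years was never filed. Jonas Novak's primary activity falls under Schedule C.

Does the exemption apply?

No — not exempt.

(i) veteran — fails.
(A) has storefront — satisfied.
(B) not (Schedule C activity) — not met.
(ii) = T AND F = false.
(iii) ≥70% agricultural — not met.
(a): F OR F OR F → false.
(i) ≤ 16 employees — holds.
(ii) receipts ≤ $300,000 — satisfied.
(b) = T OR T = true.
So (1) is not satisfied (F AND T).
(i) not (state-registered) — fails.
(ii) returns current — fails.
(a): F OR F → false.
(b) no delinquency — holds.
So (2) is not satisfied (F AND T).
So Overall is not satisfied (F OR F).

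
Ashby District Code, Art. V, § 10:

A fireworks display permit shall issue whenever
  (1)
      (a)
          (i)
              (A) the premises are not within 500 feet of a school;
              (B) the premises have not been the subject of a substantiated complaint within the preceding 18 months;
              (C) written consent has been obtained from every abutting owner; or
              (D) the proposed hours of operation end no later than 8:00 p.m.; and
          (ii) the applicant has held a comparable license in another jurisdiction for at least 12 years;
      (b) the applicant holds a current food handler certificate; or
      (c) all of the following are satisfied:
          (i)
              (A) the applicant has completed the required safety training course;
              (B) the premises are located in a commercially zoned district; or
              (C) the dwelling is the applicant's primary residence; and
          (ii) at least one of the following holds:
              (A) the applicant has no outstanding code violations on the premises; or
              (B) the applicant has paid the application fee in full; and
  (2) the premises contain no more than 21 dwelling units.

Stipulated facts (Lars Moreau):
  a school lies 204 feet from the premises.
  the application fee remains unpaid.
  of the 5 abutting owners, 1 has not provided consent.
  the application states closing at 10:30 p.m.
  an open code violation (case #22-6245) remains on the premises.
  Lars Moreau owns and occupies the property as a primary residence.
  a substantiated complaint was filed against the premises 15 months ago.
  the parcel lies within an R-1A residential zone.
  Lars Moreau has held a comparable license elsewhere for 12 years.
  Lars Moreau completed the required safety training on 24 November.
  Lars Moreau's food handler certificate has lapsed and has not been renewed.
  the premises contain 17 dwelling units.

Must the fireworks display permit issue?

No — denied.

(A) ≥500 ft from school — not met.
(B) no complaint in 18 mo. — fails.
(C) all abutters consent — fails.
(D) closes by 8 p.m. — not satisfied.
(i): F OR F OR F OR F → false.
(ii) prior license ≥ 12 yr — satisfied.
So (a) is not satisfied (F AND T).
(b) food handler cert. — not met.
(A) safety training — satisfied.
(B) commercially zoned — not met.
(C) primary residence — holds.
(i): T OR F OR T → true.
(A) no code violations — not satisfied.
(B) fee paid — fails.
(ii) = F OR F = false.
(c): T AND F → false.
(1) = F OR F OR F = false.
(2) ≤ 21 units — satisfied.
Overall = F AND T = false.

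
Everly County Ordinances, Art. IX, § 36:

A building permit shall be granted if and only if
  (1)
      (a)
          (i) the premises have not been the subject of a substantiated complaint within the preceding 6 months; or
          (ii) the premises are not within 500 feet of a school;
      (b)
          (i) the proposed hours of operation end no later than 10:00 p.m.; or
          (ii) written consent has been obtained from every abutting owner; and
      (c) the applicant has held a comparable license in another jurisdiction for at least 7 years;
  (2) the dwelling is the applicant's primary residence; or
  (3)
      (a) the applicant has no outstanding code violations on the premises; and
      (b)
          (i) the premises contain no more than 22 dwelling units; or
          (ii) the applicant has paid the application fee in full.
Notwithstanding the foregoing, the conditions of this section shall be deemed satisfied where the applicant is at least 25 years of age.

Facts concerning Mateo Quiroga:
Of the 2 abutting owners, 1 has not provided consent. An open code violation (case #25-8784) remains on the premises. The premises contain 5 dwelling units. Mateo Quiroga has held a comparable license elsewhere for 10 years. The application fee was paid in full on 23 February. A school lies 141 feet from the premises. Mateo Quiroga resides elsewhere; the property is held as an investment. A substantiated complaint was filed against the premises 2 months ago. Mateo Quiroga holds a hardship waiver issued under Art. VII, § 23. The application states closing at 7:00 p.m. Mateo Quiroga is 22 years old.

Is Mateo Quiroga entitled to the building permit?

(i) no complaint in 6 mo. — not satisfied.
(ii) ≥500 ft from school — not met.
(a) = F OR F = false.
(i) closes by 10 p.m. — satisfied.
(ii) all abutters consent — fails.
(b): T OR F → true.
(c) prior license ≥ 7 yr — met.
(1) = F AND T AND T = false.
(2) primary residence — not satisfied.
(a) no code violations — fails.
(i) ≤ 22 units — satisfied.
(ii) fee paid — met.
(b) = T OR T = true.
(3): F AND T → false.
So Overall is not satisfied (F OR F OR F).
Exception (age ≥ 25) — not satisfied.
Result: main false OR exception false → false.

No — denied.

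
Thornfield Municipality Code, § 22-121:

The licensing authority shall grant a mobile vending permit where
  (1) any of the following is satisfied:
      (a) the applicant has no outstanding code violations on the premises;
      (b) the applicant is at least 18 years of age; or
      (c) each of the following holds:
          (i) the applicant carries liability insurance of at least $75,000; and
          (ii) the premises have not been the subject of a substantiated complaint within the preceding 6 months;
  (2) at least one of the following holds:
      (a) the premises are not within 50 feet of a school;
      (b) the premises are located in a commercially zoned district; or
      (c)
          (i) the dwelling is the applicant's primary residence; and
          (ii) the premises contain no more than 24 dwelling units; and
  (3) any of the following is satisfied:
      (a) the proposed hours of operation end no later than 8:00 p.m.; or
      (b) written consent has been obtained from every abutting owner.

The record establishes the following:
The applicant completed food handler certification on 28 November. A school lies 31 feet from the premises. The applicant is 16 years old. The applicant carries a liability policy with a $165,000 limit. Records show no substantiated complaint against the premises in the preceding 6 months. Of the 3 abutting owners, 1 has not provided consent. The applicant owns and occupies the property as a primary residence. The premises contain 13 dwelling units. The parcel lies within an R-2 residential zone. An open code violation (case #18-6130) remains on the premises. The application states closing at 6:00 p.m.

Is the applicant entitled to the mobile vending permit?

(a) no code violations — fails.
(b) age ≥ 18 — fails.
(i) insurance ≥ $75,000 — satisfied.
(ii) no complaint in 6 mo. — holds.
(c): T AND T → true.
(1): F OR F OR T → true.
(a) ≥50 ft from school — not met.
(b) commercially zoned — fails.
(i) primary residence — met.
(ii) ≤ 24 units — satisfied.
So (c) is satisfied (T AND T).
(2) = F OR F OR T = true.
(a) closes by 8 p.m. — holds.
(b) all abutters consent — not met.
(3) = T OR F = true.
Overall = T AND T AND T = true.

Yes — granted.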